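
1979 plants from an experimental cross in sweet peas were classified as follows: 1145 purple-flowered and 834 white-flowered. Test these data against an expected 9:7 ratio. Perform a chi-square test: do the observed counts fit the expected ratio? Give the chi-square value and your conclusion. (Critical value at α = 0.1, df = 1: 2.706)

2.078; consistent

Total ratio parts = 16. Expected numbers out of 1979:
  purple-flowered: 1979 × 9/16 = 1113.1875
  white-flowered: 1979 × 7/16 = 865.8125
χ² = Σ (O − E)² / E
  purple-flowered: (1145 − 1113.1875)² / 1113.1875 = 0.9091
  white-flowered: (834 − 865.8125)² / 865.8125 = 1.1689
χ² = 0.9091 + 1.1689 = 2.078
Degrees of freedom = 2 − 1 = 1; critical value at α = 0.1 is 2.706.
Since 2.078 < 2.706, we fail to reject the null hypothesis — the data are consistent with the 9:7 ratio.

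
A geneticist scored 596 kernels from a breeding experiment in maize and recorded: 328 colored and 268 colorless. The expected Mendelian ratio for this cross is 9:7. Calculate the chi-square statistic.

0.358

Under the 9:7 hypothesis (Σ ratio = 16, N = 596):
  colored: 596 × 9/16 = 335.25
  colorless: 596 × 7/16 = 260.75
χ² = Σ (O − E)² / E
  colored: (328 − 335.25)² / 335.25 = 0.1568
  colorless: (268 − 260.75)² / 260.75 = 0.2016
χ² = 0.1568 + 0.2016 = 0.3584 ≈ 0.358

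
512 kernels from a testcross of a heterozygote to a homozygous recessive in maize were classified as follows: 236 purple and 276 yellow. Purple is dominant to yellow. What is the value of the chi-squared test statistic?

A testcross of a heterozygote (Aa × aa) gives a 1:1 phenotypic ratio.
Under the 1:1 hypothesis (Σ ratio = 2, N = 512):
  purple: 512 × 1/2 = 256
  yellow: 512 × 1/2 = 256
χ² = Σ (O − E)² / E
  purple: (236 − 256)² / 256 = 1.5625
  yellow: (276 − 256)² / 256 = 1.5625
χ² = 1.5625 + 1.5625 = 3.125

3.125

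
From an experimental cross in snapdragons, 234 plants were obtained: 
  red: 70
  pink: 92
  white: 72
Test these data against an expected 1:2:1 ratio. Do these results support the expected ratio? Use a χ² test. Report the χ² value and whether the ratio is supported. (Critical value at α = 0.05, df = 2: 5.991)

10.718; not consistent

The 1:2:1 ratio has 4 parts, so with N = 234 the expected counts are:
  red: 234 × 1/4 = 58.5
  pink: 234 × 2/4 = 117
  white: 234 × 1/4 = 58.5
χ² = Σ (O − E)² / E
  red: (70 − 58.5)² / 58.5 = 2.2607
  pink: (92 − 117)² / 117 = 5.3419
  white: (72 − 58.5)² / 58.5 = 3.1154
χ² = 2.2607 + 5.3419 + 3.1154 = 10.718
Degrees of freedom = 3 − 1 = 2; critical value at α = 0.05 is 5.991.
Since 10.718 > 5.991, we reject the null hypothesis — the data do not fit the 1:2:1 ratio.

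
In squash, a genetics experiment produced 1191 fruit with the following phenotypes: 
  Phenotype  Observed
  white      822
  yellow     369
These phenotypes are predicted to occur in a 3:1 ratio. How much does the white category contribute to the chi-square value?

Expected counts for N = 1191 under a 3:1 ratio (total parts = 4):
  white: 1191 × 3/4 = 893.25
  yellow: 1191 × 1/4 = 297.75
Contribution of white: (822 − 893.25)² / 893.25 = 5.6832

5.683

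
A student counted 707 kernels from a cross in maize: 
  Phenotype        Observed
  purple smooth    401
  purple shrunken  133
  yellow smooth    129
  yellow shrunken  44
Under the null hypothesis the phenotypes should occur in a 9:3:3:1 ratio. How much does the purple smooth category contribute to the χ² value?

0.028

Under the 9:3:3:1 hypothesis (Σ ratio = 16, N = 707):
  purple smooth: 707 × 9/16 = 397.6875
  purple shrunken: 707 × 3/16 = 132.5625
  yellow smooth: 707 × 3/16 = 132.5625
  yellow shrunken: 707 × 1/16 = 44.1875
Contribution of purple smooth: (401 − 397.6875)² / 397.6875 = 0.0276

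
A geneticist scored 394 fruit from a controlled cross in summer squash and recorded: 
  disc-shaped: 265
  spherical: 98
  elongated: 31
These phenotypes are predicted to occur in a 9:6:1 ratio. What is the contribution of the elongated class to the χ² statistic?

1.650

Total ratio parts = 16. Expected numbers out of 394:
  disc-shaped: 394 × 9/16 = 221.625
  spherical: 394 × 6/16 = 147.75
  elongated: 394 × 1/16 = 24.625
Contribution of elongated: (31 − 24.625)² / 24.625 = 1.6504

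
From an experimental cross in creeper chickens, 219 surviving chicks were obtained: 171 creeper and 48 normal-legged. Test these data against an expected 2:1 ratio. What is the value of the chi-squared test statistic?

12.842

Under the 2:1 hypothesis (Σ ratio = 3, N = 219):
  creeper: 219 × 2/3 = 146
  normal-legged: 219 × 1/3 = 73
χ² = Σ (O − E)² / E
  creeper: (171 − 146)² / 146 = 4.2808
  normal-legged: (48 − 73)² / 73 = 8.5616
χ² = 4.2808 + 8.5616 = 12.8424 ≈ 12.842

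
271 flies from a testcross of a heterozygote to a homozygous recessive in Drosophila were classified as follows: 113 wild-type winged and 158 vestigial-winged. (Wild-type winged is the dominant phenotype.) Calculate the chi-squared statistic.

7.472

A testcross of a heterozygote (Aa × aa) gives a 1:1 phenotypic ratio.
Under the 1:1 hypothesis (Σ ratio = 2, N = 271):
  wild-type winged: 271 × 1/2 = 135.5
  vestigial-winged: 271 × 1/2 = 135.5
χ² = Σ (O − E)² / E
  wild-type winged: (113 − 135.5)² / 135.5 = 3.7362
  vestigial-winged: (158 − 135.5)² / 135.5 = 3.7362
χ² = 3.7362 + 3.7362 = 7.4724 ≈ 7.472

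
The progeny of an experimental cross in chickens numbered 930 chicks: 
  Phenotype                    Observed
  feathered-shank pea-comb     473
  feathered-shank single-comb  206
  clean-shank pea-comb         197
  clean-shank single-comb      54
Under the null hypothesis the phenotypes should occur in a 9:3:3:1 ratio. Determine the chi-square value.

13.767

Total ratio parts = 16. Expected numbers out of 930:
  feathered-shank pea-comb: 930 × 9/16 = 523.125
  feathered-shank single-comb: 930 × 3/16 = 174.375
  clean-shank pea-comb: 930 × 3/16 = 174.375
  clean-shank single-comb: 930 × 1/16 = 58.125
χ² = Σ (O − E)² / E
  feathered-shank pea-comb: (473 − 523.125)² / 523.125 = 4.8029
  feathered-shank single-comb: (206 − 174.375)² / 174.375 = 5.7356
  clean-shank pea-comb: (197 − 174.375)² / 174.375 = 2.9356
  clean-shank single-comb: (54 − 58.125)² / 58.125 = 0.2927
χ² = 4.8029 + 5.7356 + 2.9356 + 0.2927 = 13.7668 ≈ 13.767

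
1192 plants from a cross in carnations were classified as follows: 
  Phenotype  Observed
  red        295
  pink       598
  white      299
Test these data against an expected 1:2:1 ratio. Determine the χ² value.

0.040

Under the 1:2:1 hypothesis (Σ ratio = 4, N = 1192):
  red: 1192 × 1/4 = 298
  pink: 1192 × 2/4 = 596
  white: 1192 × 1/4 = 298
χ² = Σ (O − E)² / E
  red: (295 − 298)² / 298 = 0.0302
  pink: (598 − 596)² / 596 = 0.0067
  white: (299 − 298)² / 298 = 0.0034
χ² = 0.0302 + 0.0067 + 0.0034 = 0.0403 ≈ 0.040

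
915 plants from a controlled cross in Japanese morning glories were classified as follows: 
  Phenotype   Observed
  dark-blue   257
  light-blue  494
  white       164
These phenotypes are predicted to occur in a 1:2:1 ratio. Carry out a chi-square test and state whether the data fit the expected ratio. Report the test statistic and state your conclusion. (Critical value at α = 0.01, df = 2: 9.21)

The 1:2:1 ratio has 4 parts, so with N = 915 the expected counts are:
  dark-blue: 915 × 1/4 = 228.75
  light-blue: 915 × 2/4 = 457.5
  white: 915 × 1/4 = 228.75
χ² = Σ (O − E)² / E
  dark-blue: (257 − 228.75)² / 228.75 = 3.4888
  light-blue: (494 − 457.5)² / 457.5 = 2.9120
  white: (164 − 228.75)² / 228.75 = 18.3281
χ² = 3.4888 + 2.9120 + 18.3281 = 24.7289 ≈ 24.729
Degrees of freedom = 3 − 1 = 2; critical value at α = 0.01 is 9.21.
Since 24.729 > 9.21, we reject the null hypothesis — the data do not fit the 1:2:1 ratio.

24.729; not consistent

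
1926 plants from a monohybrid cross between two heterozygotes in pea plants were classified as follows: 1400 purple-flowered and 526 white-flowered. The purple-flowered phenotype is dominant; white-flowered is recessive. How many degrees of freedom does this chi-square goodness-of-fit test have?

For a monohybrid cross between heterozygotes with complete dominance, the expected phenotypic ratio is 3:1.
A goodness-of-fit test with 2 phenotype classes has df = 2 − 1 = 1.

1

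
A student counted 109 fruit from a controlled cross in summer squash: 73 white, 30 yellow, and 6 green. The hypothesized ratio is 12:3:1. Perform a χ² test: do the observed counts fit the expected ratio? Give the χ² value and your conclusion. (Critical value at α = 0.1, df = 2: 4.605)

5.508; not consistent

Expected counts for N = 109 under a 12:3:1 ratio (total parts = 16):
  white: 109 × 12/16 = 81.75
  yellow: 109 × 3/16 = 20.4375
  green: 109 × 1/16 = 6.8125
χ² = Σ (O − E)² / E
  white: (73 − 81.75)² / 81.75 = 0.9365
  yellow: (30 − 20.4375)² / 20.4375 = 4.4742
  green: (6 − 6.8125)² / 6.8125 = 0.0969
χ² = 0.9365 + 4.4742 + 0.0969 = 5.5076 ≈ 5.508
Degrees of freedom = 3 − 1 = 2; critical value at α = 0.1 is 4.605.
Since 5.508 > 4.605, we reject the null hypothesis — the data do not fit the 12:3:1 ratio.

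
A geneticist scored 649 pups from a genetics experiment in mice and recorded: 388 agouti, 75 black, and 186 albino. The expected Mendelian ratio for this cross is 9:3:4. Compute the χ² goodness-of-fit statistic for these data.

22.830

Under the 9:3:4 hypothesis (Σ ratio = 16, N = 649):
  agouti: 649 × 9/16 = 365.0625
  black: 649 × 3/16 = 121.6875
  albino: 649 × 4/16 = 162.25
χ² = Σ (O − E)² / E
  agouti: (388 − 365.0625)² / 365.0625 = 1.4412
  black: (75 − 121.6875)² / 121.6875 = 17.9125
  albino: (186 − 162.25)² / 162.25 = 3.4765
χ² = 1.4412 + 17.9125 + 3.4765 = 22.8302 ≈ 22.830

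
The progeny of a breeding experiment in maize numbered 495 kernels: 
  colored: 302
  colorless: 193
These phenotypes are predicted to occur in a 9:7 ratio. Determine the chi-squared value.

The 9:7 ratio has 16 parts, so with N = 495 the expected counts are:
  colored: 495 × 9/16 = 278.4375
  colorless: 495 × 7/16 = 216.5625
χ² = Σ (O − E)² / E
  colored: (302 − 278.4375)² / 278.4375 = 1.9940
  colorless: (193 − 216.5625)² / 216.5625 = 2.5637
χ² = 1.9940 + 2.5637 = 4.5577 ≈ 4.558

4.558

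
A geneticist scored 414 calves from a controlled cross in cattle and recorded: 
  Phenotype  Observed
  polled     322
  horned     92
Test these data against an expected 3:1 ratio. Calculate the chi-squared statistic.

1.704

The 3:1 ratio has 4 parts, so with N = 414 the expected counts are:
  polled: 414 × 3/4 = 310.5
  horned: 414 × 1/4 = 103.5
χ² = Σ (O − E)² / E
  polled: (322 − 310.5)² / 310.5 = 0.4259
  horned: (92 − 103.5)² / 103.5 = 1.2778
χ² = 0.4259 + 1.2778 = 1.7037 ≈ 1.704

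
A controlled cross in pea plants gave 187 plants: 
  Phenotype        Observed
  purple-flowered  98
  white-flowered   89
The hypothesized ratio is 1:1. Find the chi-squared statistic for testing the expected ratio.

0.433

Total ratio parts = 2. Expected numbers out of 187:
  purple-flowered: 187 × 1/2 = 93.5
  white-flowered: 187 × 1/2 = 93.5
χ² = Σ (O − E)² / E
  purple-flowered: (98 − 93.5)² / 93.5 = 0.2166
  white-flowered: (89 − 93.5)² / 93.5 = 0.2166
χ² = 0.2166 + 0.2166 = 0.4332 ≈ 0.433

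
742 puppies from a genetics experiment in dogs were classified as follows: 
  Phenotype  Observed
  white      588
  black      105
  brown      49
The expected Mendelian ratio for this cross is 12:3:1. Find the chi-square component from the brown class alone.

Expected counts for N = 742 under a 12:3:1 ratio (total parts = 16):
  white: 742 × 12/16 = 556.5
  black: 742 × 3/16 = 139.125
  brown: 742 × 1/16 = 46.375
Contribution of brown: (49 − 46.375)² / 46.375 = 0.1486

0.149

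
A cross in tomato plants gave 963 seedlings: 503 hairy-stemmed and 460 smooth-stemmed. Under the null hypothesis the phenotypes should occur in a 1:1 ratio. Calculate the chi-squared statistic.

1.920

Total ratio parts = 2. Expected numbers out of 963:
  hairy-stemmed: 963 × 1/2 = 481.5
  smooth-stemmed: 963 × 1/2 = 481.5
χ² = Σ (O − E)² / E
  hairy-stemmed: (503 − 481.5)² / 481.5 = 0.9600
  smooth-stemmed: (460 − 481.5)² / 481.5 = 0.9600
χ² = 0.9600 + 0.9600 = 1.920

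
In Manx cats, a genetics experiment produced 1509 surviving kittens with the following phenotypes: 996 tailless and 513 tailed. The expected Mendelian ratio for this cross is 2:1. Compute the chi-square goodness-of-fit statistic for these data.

The 2:1 ratio has 3 parts, so with N = 1509 the expected counts are:
  tailless: 1509 × 2/3 = 1006
  tailed: 1509 × 1/3 = 503
χ² = Σ (O − E)² / E
  tailless: (996 − 1006)² / 1006 = 0.0994
  tailed: (513 − 503)² / 503 = 0.1988
χ² = 0.0994 + 0.1988 = 0.2982 ≈ 0.298

0.298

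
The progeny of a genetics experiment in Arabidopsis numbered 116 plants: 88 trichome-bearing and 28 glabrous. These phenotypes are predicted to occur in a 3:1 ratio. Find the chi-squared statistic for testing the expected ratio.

0.046

The 3:1 ratio has 4 parts, so with N = 116 the expected counts are:
  trichome-bearing: 116 × 3/4 = 87
  glabrous: 116 × 1/4 = 29
χ² = Σ (O − E)² / E
  trichome-bearing: (88 − 87)² / 87 = 0.0115
  glabrous: (28 − 29)² / 29 = 0.0345
χ² = 0.0115 + 0.0345 = 0.046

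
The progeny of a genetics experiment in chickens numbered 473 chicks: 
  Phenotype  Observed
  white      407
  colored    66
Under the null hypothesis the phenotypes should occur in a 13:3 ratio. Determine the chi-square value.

The 13:3 ratio has 16 parts, so with N = 473 the expected counts are:
  white: 473 × 13/16 = 384.3125
  colored: 473 × 3/16 = 88.6875
χ² = Σ (O − E)² / E
  white: (407 − 384.3125)² / 384.3125 = 1.3393
  colored: (66 − 88.6875)² / 88.6875 = 5.8038
χ² = 1.3393 + 5.8038 = 7.1431 ≈ 7.143

7.143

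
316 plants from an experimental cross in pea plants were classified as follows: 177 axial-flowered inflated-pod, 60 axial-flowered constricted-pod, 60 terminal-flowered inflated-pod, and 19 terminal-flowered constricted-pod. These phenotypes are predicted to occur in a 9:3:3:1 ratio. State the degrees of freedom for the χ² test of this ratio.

A goodness-of-fit test with 4 phenotype classes has df = 4 − 1 = 3.

3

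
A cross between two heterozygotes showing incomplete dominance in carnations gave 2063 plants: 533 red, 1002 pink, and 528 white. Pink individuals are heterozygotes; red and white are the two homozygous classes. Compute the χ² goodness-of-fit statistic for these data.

With incomplete dominance, a heterozygote × heterozygote cross gives a 1:2:1 phenotypic ratio.
Expected counts for N = 2063 under a 1:2:1 ratio (total parts = 4):
  red: 2063 × 1/4 = 515.75
  pink: 2063 × 2/4 = 1031.5
  white: 2063 × 1/4 = 515.75
χ² = Σ (O − E)² / E
  red: (533 − 515.75)² / 515.75 = 0.5770
  pink: (1002 − 1031.5)² / 1031.5 = 0.8437
  white: (528 − 515.75)² / 515.75 = 0.2910
χ² = 0.5770 + 0.8437 + 0.2910 = 1.7117 ≈ 1.712

1.712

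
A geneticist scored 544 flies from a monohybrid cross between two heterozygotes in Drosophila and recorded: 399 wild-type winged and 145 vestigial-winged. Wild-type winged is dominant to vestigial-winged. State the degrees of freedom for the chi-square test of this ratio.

1

For a monohybrid cross between heterozygotes with complete dominance, the expected phenotypic ratio is 3:1.
A goodness-of-fit test with 2 phenotype classes has df = 2 − 1 = 1.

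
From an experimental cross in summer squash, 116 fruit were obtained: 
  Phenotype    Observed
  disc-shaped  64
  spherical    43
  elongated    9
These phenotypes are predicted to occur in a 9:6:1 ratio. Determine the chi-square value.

The 9:6:1 ratio has 16 parts, so with N = 116 the expected counts are:
  disc-shaped: 116 × 9/16 = 65.25
  spherical: 116 × 6/16 = 43.5
  elongated: 116 × 1/16 = 7.25
χ² = Σ (O − E)² / E
  disc-shaped: (64 − 65.25)² / 65.25 = 0.0239
  spherical: (43 − 43.5)² / 43.5 = 0.0057
  elongated: (9 − 7.25)² / 7.25 = 0.4224
χ² = 0.0239 + 0.0057 + 0.4224 = 0.452

0.452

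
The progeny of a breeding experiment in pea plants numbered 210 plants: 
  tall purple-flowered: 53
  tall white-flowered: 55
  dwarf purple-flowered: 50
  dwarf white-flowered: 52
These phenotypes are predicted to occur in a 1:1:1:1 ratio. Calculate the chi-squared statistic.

The 1:1:1:1 ratio has 4 parts, so with N = 210 the expected counts are:
  tall purple-flowered: 210 × 1/4 = 52.5
  tall white-flowered: 210 × 1/4 = 52.5
  dwarf purple-flowered: 210 × 1/4 = 52.5
  dwarf white-flowered: 210 × 1/4 = 52.5
χ² = Σ (O − E)² / E
  tall purple-flowered: (53 − 52.5)² / 52.5 = 0.0048
  tall white-flowered: (55 − 52.5)² / 52.5 = 0.1190
  dwarf purple-flowered: (50 − 52.5)² / 52.5 = 0.1190
  dwarf white-flowered: (52 − 52.5)² / 52.5 = 0.0048
χ² = 0.0048 + 0.1190 + 0.1190 + 0.0048 = 0.2476 ≈ 0.248

0.248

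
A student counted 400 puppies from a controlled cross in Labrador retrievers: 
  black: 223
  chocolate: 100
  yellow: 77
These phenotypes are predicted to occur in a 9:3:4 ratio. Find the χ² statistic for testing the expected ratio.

13.641

Expected counts for N = 400 under a 9:3:4 ratio (total parts = 16):
  black: 400 × 9/16 = 225
  chocolate: 400 × 3/16 = 75
  yellow: 400 × 4/16 = 100
χ² = Σ (O − E)² / E
  black: (223 − 225)² / 225 = 0.0178
  chocolate: (100 − 75)² / 75 = 8.3333
  yellow: (77 − 100)² / 100 = 5.2900
χ² = 0.0178 + 8.3333 + 5.2900 = 13.6411 ≈ 13.641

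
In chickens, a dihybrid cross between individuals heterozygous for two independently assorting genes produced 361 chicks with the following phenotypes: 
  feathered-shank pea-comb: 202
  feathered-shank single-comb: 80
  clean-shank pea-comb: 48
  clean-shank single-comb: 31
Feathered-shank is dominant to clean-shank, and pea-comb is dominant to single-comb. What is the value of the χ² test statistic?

A dihybrid F₂ with independent assortment and complete dominance at both loci gives a 9:3:3:1 phenotypic ratio.
Total ratio parts = 16. Expected numbers out of 361:
  feathered-shank pea-comb: 361 × 9/16 = 203.0625
  feathered-shank single-comb: 361 × 3/16 = 67.6875
  clean-shank pea-comb: 361 × 3/16 = 67.6875
  clean-shank single-comb: 361 × 1/16 = 22.5625
χ² = Σ (O − E)² / E
  feathered-shank pea-comb: (202 − 203.0625)² / 203.0625 = 0.0056
  feathered-shank single-comb: (80 − 67.6875)² / 67.6875 = 2.2397
  clean-shank pea-comb: (48 − 67.6875)² / 67.6875 = 5.7263
  clean-shank single-comb: (31 − 22.5625)² / 22.5625 = 3.1553
χ² = 0.0056 + 2.2397 + 5.7263 + 3.1553 = 11.1269 ≈ 11.127

11.127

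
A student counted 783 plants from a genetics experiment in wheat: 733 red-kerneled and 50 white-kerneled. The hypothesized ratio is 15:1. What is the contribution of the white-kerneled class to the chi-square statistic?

0.023

Expected counts for N = 783 under a 15:1 ratio (total parts = 16):
  red-kerneled: 783 × 15/16 = 734.0625
  white-kerneled: 783 × 1/16 = 48.9375
Contribution of white-kerneled: (50 − 48.9375)² / 48.9375 = 0.0231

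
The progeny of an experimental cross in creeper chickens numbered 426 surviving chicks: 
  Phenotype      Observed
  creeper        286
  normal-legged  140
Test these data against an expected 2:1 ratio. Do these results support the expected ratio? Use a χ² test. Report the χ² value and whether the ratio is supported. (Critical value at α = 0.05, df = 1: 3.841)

Total ratio parts = 3. Expected numbers out of 426:
  creeper: 426 × 2/3 = 284
  normal-legged: 426 × 1/3 = 142
χ² = Σ (O − E)² / E
  creeper: (286 − 284)² / 284 = 0.0141
  normal-legged: (140 − 142)² / 142 = 0.0282
χ² = 0.0141 + 0.0282 = 0.0423 ≈ 0.042
Degrees of freedom = 2 − 1 = 1; critical value at α = 0.05 is 3.841.
Since 0.042 < 3.841, we fail to reject the null hypothesis — the data are consistent with the 2:1 ratio.

0.042; consistent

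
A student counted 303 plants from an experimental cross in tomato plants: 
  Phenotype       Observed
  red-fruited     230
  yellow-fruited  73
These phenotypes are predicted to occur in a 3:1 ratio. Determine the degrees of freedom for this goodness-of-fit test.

1

A goodness-of-fit test with 2 phenotype classes has df = 2 − 1 = 1.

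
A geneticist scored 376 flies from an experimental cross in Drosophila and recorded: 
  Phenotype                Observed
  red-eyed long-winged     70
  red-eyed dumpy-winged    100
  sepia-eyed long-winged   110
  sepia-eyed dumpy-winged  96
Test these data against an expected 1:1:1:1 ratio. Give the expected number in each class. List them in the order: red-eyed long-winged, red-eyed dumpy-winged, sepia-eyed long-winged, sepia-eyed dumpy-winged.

Expected counts for N = 376 under a 1:1:1:1 ratio (total parts = 4):
  red-eyed long-winged: 376 × 1/4 = 94
  red-eyed dumpy-winged: 376 × 1/4 = 94
  sepia-eyed long-winged: 376 × 1/4 = 94
  sepia-eyed dumpy-winged: 376 × 1/4 = 94

94, 94, 94, 94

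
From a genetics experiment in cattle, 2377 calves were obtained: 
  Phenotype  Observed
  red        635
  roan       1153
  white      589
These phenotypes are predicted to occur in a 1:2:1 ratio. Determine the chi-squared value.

3.901

Expected counts for N = 2377 under a 1:2:1 ratio (total parts = 4):
  red: 2377 × 1/4 = 594.25
  roan: 2377 × 2/4 = 1188.5
  white: 2377 × 1/4 = 594.25
χ² = Σ (O − E)² / E
  red: (635 − 594.25)² / 594.25 = 2.7944
  roan: (1153 − 1188.5)² / 1188.5 = 1.0604
  white: (589 − 594.25)² / 594.25 = 0.0464
χ² = 2.7944 + 1.0604 + 0.0464 = 3.9012 ≈ 3.901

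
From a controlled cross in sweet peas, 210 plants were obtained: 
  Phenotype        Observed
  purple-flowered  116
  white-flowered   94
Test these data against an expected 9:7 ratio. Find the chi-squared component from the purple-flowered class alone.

0.038

Total ratio parts = 16. Expected numbers out of 210:
  purple-flowered: 210 × 9/16 = 118.125
  white-flowered: 210 × 7/16 = 91.875
Contribution of purple-flowered: (116 − 118.125)² / 118.125 = 0.0382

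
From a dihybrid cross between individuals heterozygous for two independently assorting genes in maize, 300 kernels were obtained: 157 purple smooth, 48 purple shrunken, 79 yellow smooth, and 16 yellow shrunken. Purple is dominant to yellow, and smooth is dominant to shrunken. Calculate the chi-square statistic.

11.633

A dihybrid F₂ with independent assortment and complete dominance at both loci gives a 9:3:3:1 phenotypic ratio.
Under the 9:3:3:1 hypothesis (Σ ratio = 16, N = 300):
  purple smooth: 300 × 9/16 = 168.75
  purple shrunken: 300 × 3/16 = 56.25
  yellow smooth: 300 × 3/16 = 56.25
  yellow shrunken: 300 × 1/16 = 18.75
χ² = Σ (O − E)² / E
  purple smooth: (157 − 168.75)² / 168.75 = 0.8181
  purple shrunken: (48 − 56.25)² / 56.25 = 1.2100
  yellow smooth: (79 − 56.25)² / 56.25 = 9.2011
  yellow shrunken: (16 − 18.75)² / 18.75 = 0.4033
χ² = 0.8181 + 1.2100 + 9.2011 + 0.4033 = 11.6325 ≈ 11.633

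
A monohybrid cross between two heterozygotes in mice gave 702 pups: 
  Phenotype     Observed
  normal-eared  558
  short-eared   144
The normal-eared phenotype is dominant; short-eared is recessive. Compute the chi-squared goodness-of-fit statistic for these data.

For a monohybrid cross between heterozygotes with complete dominance, the expected phenotypic ratio is 3:1.
Under the 3:1 hypothesis (Σ ratio = 4, N = 702):
  normal-eared: 702 × 3/4 = 526.5
  short-eared: 702 × 1/4 = 175.5
χ² = Σ (O − E)² / E
  normal-eared: (558 − 526.5)² / 526.5 = 1.8846
  short-eared: (144 − 175.5)² / 175.5 = 5.6538
χ² = 1.8846 + 5.6538 = 7.5384 ≈ 7.538

7.538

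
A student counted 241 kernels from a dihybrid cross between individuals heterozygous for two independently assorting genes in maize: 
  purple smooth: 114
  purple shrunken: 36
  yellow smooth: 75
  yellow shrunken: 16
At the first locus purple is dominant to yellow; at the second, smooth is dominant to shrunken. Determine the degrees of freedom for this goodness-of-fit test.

A dihybrid F₂ with independent assortment and complete dominance at both loci gives a 9:3:3:1 phenotypic ratio.
A goodness-of-fit test with 4 phenotype classes has df = 4 − 1 = 3.

3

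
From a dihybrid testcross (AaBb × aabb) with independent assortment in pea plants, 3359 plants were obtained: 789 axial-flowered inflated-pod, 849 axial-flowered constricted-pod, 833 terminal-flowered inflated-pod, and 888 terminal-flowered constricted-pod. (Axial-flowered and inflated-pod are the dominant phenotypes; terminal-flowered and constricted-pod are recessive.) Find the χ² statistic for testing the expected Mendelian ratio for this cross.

5.996

A dihybrid testcross with independent assortment gives a 1:1:1:1 ratio.
The 1:1:1:1 ratio has 4 parts, so with N = 3359 the expected counts are:
  axial-flowered inflated-pod: 3359 × 1/4 = 839.75
  axial-flowered constricted-pod: 3359 × 1/4 = 839.75
  terminal-flowered inflated-pod: 3359 × 1/4 = 839.75
  terminal-flowered constricted-pod: 3359 × 1/4 = 839.75
χ² = Σ (O − E)² / E
  axial-flowered inflated-pod: (789 − 839.75)² / 839.75 = 3.0671
  axial-flowered constricted-pod: (849 − 839.75)² / 839.75 = 0.1019
  terminal-flowered inflated-pod: (833 − 839.75)² / 839.75 = 0.0543
  terminal-flowered constricted-pod: (888 − 839.75)² / 839.75 = 2.7723
χ² = 3.0671 + 0.1019 + 0.0543 + 2.7723 = 5.9956 ≈ 5.996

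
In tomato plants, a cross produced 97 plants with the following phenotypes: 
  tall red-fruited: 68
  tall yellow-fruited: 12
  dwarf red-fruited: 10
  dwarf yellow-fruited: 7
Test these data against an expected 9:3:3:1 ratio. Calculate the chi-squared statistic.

The 9:3:3:1 ratio has 16 parts, so with N = 97 the expected counts are:
  tall red-fruited: 97 × 9/16 = 54.5625
  tall yellow-fruited: 97 × 3/16 = 18.1875
  dwarf red-fruited: 97 × 3/16 = 18.1875
  dwarf yellow-fruited: 97 × 1/16 = 6.0625
χ² = Σ (O − E)² / E
  tall red-fruited: (68 − 54.5625)² / 54.5625 = 3.3093
  tall yellow-fruited: (12 − 18.1875)² / 18.1875 = 2.1050
  dwarf red-fruited: (10 − 18.1875)² / 18.1875 = 3.6858
  dwarf yellow-fruited: (7 − 6.0625)² / 6.0625 = 0.1450
χ² = 3.3093 + 2.1050 + 3.6858 + 0.1450 = 9.2451 ≈ 9.245

9.245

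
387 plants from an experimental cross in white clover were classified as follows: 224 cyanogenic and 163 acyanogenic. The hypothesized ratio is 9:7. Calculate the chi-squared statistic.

Expected counts for N = 387 under a 9:7 ratio (total parts = 16):
  cyanogenic: 387 × 9/16 = 217.6875
  acyanogenic: 387 × 7/16 = 169.3125
χ² = Σ (O − E)² / E
  cyanogenic: (224 − 217.6875)² / 217.6875 = 0.1830
  acyanogenic: (163 − 169.3125)² / 169.3125 = 0.2353
χ² = 0.1830 + 0.2353 = 0.4183 ≈ 0.418

0.418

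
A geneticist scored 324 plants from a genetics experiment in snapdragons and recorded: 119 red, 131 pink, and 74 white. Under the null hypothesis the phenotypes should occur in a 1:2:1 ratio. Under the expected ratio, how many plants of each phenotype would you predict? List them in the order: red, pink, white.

Under the 1:2:1 hypothesis (Σ ratio = 4, N = 324):
  red: 324 × 1/4 = 81
  pink: 324 × 2/4 = 162
  white: 324 × 1/4 = 81

81, 162, 81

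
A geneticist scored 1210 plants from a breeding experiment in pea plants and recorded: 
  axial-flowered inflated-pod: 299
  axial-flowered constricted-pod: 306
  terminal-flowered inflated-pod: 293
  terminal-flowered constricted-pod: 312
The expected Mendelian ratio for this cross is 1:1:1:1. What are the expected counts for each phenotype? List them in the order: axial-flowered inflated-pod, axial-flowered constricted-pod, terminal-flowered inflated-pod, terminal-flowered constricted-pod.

Total ratio parts = 4. Expected numbers out of 1210:
  axial-flowered inflated-pod: 1210 × 1/4 = 302.5
  axial-flowered constricted-pod: 1210 × 1/4 = 302.5
  terminal-flowered inflated-pod: 1210 × 1/4 = 302.5
  terminal-flowered constricted-pod: 1210 × 1/4 = 302.5

302.5, 302.5, 302.5, 302.5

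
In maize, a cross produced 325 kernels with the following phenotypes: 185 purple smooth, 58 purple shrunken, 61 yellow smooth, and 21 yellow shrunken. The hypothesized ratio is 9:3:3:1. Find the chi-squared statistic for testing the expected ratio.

Expected counts for N = 325 under a 9:3:3:1 ratio (total parts = 16):
  purple smooth: 325 × 9/16 = 182.8125
  purple shrunken: 325 × 3/16 = 60.9375
  yellow smooth: 325 × 3/16 = 60.9375
  yellow shrunken: 325 × 1/16 = 20.3125
χ² = Σ (O − E)² / E
  purple smooth: (185 − 182.8125)² / 182.8125 = 0.0262
  purple shrunken: (58 − 60.9375)² / 60.9375 = 0.1416
  yellow smooth: (61 − 60.9375)² / 60.9375 = 0.0001
  yellow shrunken: (21 − 20.3125)² / 20.3125 = 0.0233
χ² = 0.0262 + 0.1416 + 0.0001 + 0.0233 = 0.1912 ≈ 0.191

0.191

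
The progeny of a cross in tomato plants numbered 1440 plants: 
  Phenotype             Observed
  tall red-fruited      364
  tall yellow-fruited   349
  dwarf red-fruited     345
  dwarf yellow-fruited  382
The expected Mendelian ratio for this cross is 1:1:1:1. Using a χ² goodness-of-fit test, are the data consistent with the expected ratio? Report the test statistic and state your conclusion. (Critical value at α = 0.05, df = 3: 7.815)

2.350; consistent

The 1:1:1:1 ratio has 4 parts, so with N = 1440 the expected counts are:
  tall red-fruited: 1440 × 1/4 = 360
  tall yellow-fruited: 1440 × 1/4 = 360
  dwarf red-fruited: 1440 × 1/4 = 360
  dwarf yellow-fruited: 1440 × 1/4 = 360
χ² = Σ (O − E)² / E
  tall red-fruited: (364 − 360)² / 360 = 0.0444
  tall yellow-fruited: (349 − 360)² / 360 = 0.3361
  dwarf red-fruited: (345 − 360)² / 360 = 0.6250
  dwarf yellow-fruited: (382 − 360)² / 360 = 1.3444
χ² = 0.0444 + 0.3361 + 0.6250 + 1.3444 = 2.3499 ≈ 2.350
Degrees of freedom = 4 − 1 = 3; critical value at α = 0.05 is 7.815.
Since 2.350 < 7.815, we fail to reject the null hypothesis — the data are consistent with the 1:1:1:1 ratio.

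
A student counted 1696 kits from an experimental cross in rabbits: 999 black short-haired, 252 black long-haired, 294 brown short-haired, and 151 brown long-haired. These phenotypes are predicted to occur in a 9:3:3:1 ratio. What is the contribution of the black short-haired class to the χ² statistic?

Expected counts for N = 1696 under a 9:3:3:1 ratio (total parts = 16):
  black short-haired: 1696 × 9/16 = 954
  black long-haired: 1696 × 3/16 = 318
  brown short-haired: 1696 × 3/16 = 318
  brown long-haired: 1696 × 1/16 = 106
Contribution of black short-haired: (999 − 954)² / 954 = 2.1226

2.123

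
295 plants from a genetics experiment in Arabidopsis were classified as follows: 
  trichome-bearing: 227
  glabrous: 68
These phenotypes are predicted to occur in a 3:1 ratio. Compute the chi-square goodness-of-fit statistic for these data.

0.598

Expected counts for N = 295 under a 3:1 ratio (total parts = 4):
  trichome-bearing: 295 × 3/4 = 221.25
  glabrous: 295 × 1/4 = 73.75
χ² = Σ (O − E)² / E
  trichome-bearing: (227 − 221.25)² / 221.25 = 0.1494
  glabrous: (68 − 73.75)² / 73.75 = 0.4483
χ² = 0.1494 + 0.4483 = 0.5977 ≈ 0.598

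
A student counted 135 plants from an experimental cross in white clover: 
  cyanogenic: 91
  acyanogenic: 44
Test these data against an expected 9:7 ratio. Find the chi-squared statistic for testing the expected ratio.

6.829

Under the 9:7 hypothesis (Σ ratio = 16, N = 135):
  cyanogenic: 135 × 9/16 = 75.9375
  acyanogenic: 135 × 7/16 = 59.0625
χ² = Σ (O − E)² / E
  cyanogenic: (91 − 75.9375)² / 75.9375 = 2.9877
  acyanogenic: (44 − 59.0625)² / 59.0625 = 3.8413
χ² = 2.9877 + 3.8413 = 6.829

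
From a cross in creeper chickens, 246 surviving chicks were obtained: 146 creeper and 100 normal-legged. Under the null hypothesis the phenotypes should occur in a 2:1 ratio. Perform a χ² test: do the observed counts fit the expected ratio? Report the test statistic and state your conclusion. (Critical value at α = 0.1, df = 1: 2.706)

5.927; not consistent

Under the 2:1 hypothesis (Σ ratio = 3, N = 246):
  creeper: 246 × 2/3 = 164
  normal-legged: 246 × 1/3 = 82
χ² = Σ (O − E)² / E
  creeper: (146 − 164)² / 164 = 1.9756
  normal-legged: (100 − 82)² / 82 = 3.9512
χ² = 1.9756 + 3.9512 = 5.9268 ≈ 5.927
Degrees of freedom = 2 − 1 = 1; critical value at α = 0.1 is 2.706.
Since 5.927 > 2.706, we reject the null hypothesis — the data do not fit the 2:1 ratio.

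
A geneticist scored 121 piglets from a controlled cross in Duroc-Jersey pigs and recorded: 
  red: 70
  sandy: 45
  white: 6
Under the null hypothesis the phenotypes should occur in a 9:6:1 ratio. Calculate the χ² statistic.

0.381

Under the 9:6:1 hypothesis (Σ ratio = 16, N = 121):
  red: 121 × 9/16 = 68.0625
  sandy: 121 × 6/16 = 45.375
  white: 121 × 1/16 = 7.5625
χ² = Σ (O − E)² / E
  red: (70 − 68.0625)² / 68.0625 = 0.0552
  sandy: (45 − 45.375)² / 45.375 = 0.0031
  white: (6 − 7.5625)² / 7.5625 = 0.3228
χ² = 0.0552 + 0.0031 + 0.3228 = 0.3811 ≈ 0.381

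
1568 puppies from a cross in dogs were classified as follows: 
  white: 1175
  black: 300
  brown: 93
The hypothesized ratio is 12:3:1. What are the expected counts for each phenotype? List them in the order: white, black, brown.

Total ratio parts = 16. Expected numbers out of 1568:
  white: 1568 × 12/16 = 1176
  black: 1568 × 3/16 = 294
  brown: 1568 × 1/16 = 98

1176, 294, 98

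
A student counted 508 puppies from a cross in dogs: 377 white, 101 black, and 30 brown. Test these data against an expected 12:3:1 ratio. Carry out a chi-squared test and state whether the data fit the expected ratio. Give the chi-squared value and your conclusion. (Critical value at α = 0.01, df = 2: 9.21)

Total ratio parts = 16. Expected numbers out of 508:
  white: 508 × 12/16 = 381
  black: 508 × 3/16 = 95.25
  brown: 508 × 1/16 = 31.75
χ² = Σ (O − E)² / E
  white: (377 − 381)² / 381 = 0.0420
  black: (101 − 95.25)² / 95.25 = 0.3471
  brown: (30 − 31.75)² / 31.75 = 0.0965
χ² = 0.0420 + 0.3471 + 0.0965 = 0.4856 ≈ 0.486
Degrees of freedom = 3 − 1 = 2; critical value at α = 0.01 is 9.21.
Since 0.486 < 9.21, we fail to reject the null hypothesis — the data are consistent with the 12:3:1 ratio.

0.486; consistent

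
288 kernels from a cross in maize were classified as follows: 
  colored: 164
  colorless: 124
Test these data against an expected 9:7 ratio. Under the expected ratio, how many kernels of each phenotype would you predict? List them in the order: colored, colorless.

The 9:7 ratio has 16 parts, so with N = 288 the expected counts are:
  colored: 288 × 9/16 = 162
  colorless: 288 × 7/16 = 126

162, 126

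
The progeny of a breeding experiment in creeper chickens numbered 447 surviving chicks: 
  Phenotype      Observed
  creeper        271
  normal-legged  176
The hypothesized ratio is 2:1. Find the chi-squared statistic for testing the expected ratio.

Under the 2:1 hypothesis (Σ ratio = 3, N = 447):
  creeper: 447 × 2/3 = 298
  normal-legged: 447 × 1/3 = 149
χ² = Σ (O − E)² / E
  creeper: (271 − 298)² / 298 = 2.4463
  normal-legged: (176 − 149)² / 149 = 4.8926
χ² = 2.4463 + 4.8926 = 7.3389 ≈ 7.339

7.339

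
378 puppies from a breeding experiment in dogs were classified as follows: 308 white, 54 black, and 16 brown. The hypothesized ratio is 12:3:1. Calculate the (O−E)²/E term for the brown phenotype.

Total ratio parts = 16. Expected numbers out of 378:
  white: 378 × 12/16 = 283.5
  black: 378 × 3/16 = 70.875
  brown: 378 × 1/16 = 23.625
Contribution of brown: (16 − 23.625)² / 23.625 = 2.4610

2.461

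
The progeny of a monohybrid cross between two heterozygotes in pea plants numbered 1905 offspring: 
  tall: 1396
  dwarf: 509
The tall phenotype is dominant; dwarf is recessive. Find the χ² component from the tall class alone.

For a monohybrid cross between heterozygotes with complete dominance, the expected phenotypic ratio is 3:1.
Expected counts for N = 1905 under a 3:1 ratio (total parts = 4):
  tall: 1905 × 3/4 = 1428.75
  dwarf: 1905 × 1/4 = 476.25
Contribution of tall: (1396 − 1428.75)² / 1428.75 = 0.7507

0.751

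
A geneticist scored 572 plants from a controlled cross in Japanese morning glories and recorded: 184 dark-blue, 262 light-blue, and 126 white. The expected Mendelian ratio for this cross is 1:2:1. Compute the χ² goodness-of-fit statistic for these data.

15.790

Expected counts for N = 572 under a 1:2:1 ratio (total parts = 4):
  dark-blue: 572 × 1/4 = 143
  light-blue: 572 × 2/4 = 286
  white: 572 × 1/4 = 143
χ² = Σ (O − E)² / E
  dark-blue: (184 − 143)² / 143 = 11.7552
  light-blue: (262 − 286)² / 286 = 2.0140
  white: (126 − 143)² / 143 = 2.0210
χ² = 11.7552 + 2.0140 + 2.0210 = 15.7902 ≈ 15.790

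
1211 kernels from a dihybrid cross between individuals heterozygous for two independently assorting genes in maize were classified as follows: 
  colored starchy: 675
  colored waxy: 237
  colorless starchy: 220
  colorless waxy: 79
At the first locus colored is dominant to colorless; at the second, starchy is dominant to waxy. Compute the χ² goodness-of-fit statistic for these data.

0.856

A dihybrid F₂ with independent assortment and complete dominance at both loci gives a 9:3:3:1 phenotypic ratio.
Total ratio parts = 16. Expected numbers out of 1211:
  colored starchy: 1211 × 9/16 = 681.1875
  colored waxy: 1211 × 3/16 = 227.0625
  colorless starchy: 1211 × 3/16 = 227.0625
  colorless waxy: 1211 × 1/16 = 75.6875
χ² = Σ (O − E)² / E
  colored starchy: (675 − 681.1875)² / 681.1875 = 0.0562
  colored waxy: (237 − 227.0625)² / 227.0625 = 0.4349
  colorless starchy: (220 − 227.0625)² / 227.0625 = 0.2197
  colorless waxy: (79 − 75.6875)² / 75.6875 = 0.1450
χ² = 0.0562 + 0.4349 + 0.2197 + 0.1450 = 0.8558 ≈ 0.856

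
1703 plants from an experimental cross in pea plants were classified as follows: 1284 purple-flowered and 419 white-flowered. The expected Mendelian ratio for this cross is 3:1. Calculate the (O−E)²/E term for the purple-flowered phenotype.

0.036

Expected counts for N = 1703 under a 3:1 ratio (total parts = 4):
  purple-flowered: 1703 × 3/4 = 1277.25
  white-flowered: 1703 × 1/4 = 425.75
Contribution of purple-flowered: (1284 − 1277.25)² / 1277.25 = 0.0357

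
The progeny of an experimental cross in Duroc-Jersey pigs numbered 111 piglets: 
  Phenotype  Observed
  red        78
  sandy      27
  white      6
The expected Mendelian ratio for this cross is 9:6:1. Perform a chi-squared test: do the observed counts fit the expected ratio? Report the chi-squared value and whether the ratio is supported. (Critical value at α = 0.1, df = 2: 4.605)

9.144; not consistent

Under the 9:6:1 hypothesis (Σ ratio = 16, N = 111):
  red: 111 × 9/16 = 62.4375
  sandy: 111 × 6/16 = 41.625
  white: 111 × 1/16 = 6.9375
χ² = Σ (O − E)² / E
  red: (78 − 62.4375)² / 62.4375 = 3.8789
  sandy: (27 − 41.625)² / 41.625 = 5.1385
  white: (6 − 6.9375)² / 6.9375 = 0.1267
χ² = 3.8789 + 5.1385 + 0.1267 = 9.1441 ≈ 9.144
Degrees of freedom = 3 − 1 = 2; critical value at α = 0.1 is 4.605.
Since 9.144 > 4.605, we reject the null hypothesis — the data do not fit the 9:6:1 ratio.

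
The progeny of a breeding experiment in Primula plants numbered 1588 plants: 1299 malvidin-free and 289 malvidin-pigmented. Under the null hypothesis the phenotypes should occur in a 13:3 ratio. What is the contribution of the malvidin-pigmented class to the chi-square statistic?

Under the 13:3 hypothesis (Σ ratio = 16, N = 1588):
  malvidin-free: 1588 × 13/16 = 1290.25
  malvidin-pigmented: 1588 × 3/16 = 297.75
Contribution of malvidin-pigmented: (289 − 297.75)² / 297.75 = 0.2571

0.257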